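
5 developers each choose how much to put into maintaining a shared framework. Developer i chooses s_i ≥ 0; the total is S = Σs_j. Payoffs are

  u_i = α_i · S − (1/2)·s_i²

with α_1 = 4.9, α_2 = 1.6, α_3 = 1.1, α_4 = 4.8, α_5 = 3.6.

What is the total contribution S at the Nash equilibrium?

16

Developer i's FOC: ∂u_i/∂s_i = α_i − s_i = 0, so s_i* = α_i.
NE contributions = (4.9, 1.6, 1.1, 4.8, 3.6); S = 16.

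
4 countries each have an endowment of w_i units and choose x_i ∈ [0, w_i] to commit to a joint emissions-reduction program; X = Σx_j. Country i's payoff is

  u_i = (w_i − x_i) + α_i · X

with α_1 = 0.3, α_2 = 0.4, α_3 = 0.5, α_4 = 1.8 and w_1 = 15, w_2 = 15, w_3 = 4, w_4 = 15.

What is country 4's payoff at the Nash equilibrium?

27

∂u_i/∂x_i = α_i − 1, so country i contributes w_i if α_i > 1, else 0.
α_i > 1 for i ∈ {4}; NE contributions (0, 0, 0, 15), X = 15.
u_4 = (15 − 15) + 1.8·15 = 27.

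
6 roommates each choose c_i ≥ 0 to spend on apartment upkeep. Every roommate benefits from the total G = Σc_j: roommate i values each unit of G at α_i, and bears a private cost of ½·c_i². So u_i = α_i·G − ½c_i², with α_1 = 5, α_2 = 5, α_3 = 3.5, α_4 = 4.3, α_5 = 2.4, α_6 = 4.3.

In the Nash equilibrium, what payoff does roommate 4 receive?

96.105

Roommate i's FOC: ∂u_i/∂c_i = α_i − c_i = 0, so c_i* = α_i.
NE contributions = (5, 5, 3.5, 4.3, 2.4, 4.3); G = 24.5.
u_4 = α_4·G − ½·(c_4)² = 4.3·24.5 − ½·4.3² = 96.105.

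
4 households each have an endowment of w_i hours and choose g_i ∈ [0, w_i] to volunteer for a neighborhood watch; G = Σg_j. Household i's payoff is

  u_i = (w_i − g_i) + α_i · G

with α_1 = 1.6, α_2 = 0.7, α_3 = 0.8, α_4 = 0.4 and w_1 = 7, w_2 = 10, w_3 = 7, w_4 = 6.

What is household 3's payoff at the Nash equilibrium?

12.6

∂u_i/∂g_i = α_i − 1, so household i contributes w_i if α_i > 1, else 0.
α_i > 1 for i ∈ {1}; NE contributions (7, 0, 0, 0), G = 7.
u_3 = (7 − 0) + 0.8·7 = 12.6.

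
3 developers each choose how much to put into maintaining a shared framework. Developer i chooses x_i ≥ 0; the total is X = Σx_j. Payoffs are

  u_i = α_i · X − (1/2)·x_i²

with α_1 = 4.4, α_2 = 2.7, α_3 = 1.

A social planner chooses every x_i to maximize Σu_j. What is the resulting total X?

Planner FOC: ∂(Σu_j)/∂x_i = (Σα_j) − x_i = 0, so x_i^SO = Σα_j = 8.1 for every i; X^SO = 24.3.

24.3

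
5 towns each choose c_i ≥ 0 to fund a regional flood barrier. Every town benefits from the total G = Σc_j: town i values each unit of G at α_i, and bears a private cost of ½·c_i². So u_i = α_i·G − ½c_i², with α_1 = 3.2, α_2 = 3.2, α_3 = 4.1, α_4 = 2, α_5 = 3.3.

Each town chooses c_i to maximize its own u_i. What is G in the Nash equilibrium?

15.8

Town i's FOC: ∂u_i/∂c_i = α_i − c_i = 0, so c_i* = α_i.
NE contributions = (3.2, 3.2, 4.1, 2, 3.3); G = 15.8.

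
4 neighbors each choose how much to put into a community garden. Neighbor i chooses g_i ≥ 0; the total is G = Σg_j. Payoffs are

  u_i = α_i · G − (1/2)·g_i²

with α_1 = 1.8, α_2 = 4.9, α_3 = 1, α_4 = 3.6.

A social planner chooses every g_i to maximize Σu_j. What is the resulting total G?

Planner FOC: ∂(Σu_j)/∂g_i = (Σα_j) − g_i = 0, so g_i^SO = Σα_j = 11.3 for every i; G^SO = 45.2.

45.2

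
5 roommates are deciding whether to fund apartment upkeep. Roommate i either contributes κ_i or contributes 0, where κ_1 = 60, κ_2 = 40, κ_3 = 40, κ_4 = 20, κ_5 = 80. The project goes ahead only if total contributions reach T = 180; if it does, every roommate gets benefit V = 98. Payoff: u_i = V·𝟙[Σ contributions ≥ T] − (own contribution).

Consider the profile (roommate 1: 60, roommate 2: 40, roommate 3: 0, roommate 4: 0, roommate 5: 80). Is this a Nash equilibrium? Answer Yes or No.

Total = 180 ≥ 180: provided.
Roommate 1 (pledges 60, payoff 38): dropping to 0 → total 120, payoff 0. No gain.
Roommate 2 (pledges 40, payoff 58): dropping to 0 → total 140, payoff 0. No gain.
Roommate 3 (pledges 0, payoff 98): pledging 40 → total 220, payoff 58. No gain.
Roommate 4 (pledges 0, payoff 98): pledging 20 → total 200, payoff 78. No gain.
Roommate 5 (pledges 80, payoff 18): dropping to 0 → total 100, payoff 0. No gain.

Yes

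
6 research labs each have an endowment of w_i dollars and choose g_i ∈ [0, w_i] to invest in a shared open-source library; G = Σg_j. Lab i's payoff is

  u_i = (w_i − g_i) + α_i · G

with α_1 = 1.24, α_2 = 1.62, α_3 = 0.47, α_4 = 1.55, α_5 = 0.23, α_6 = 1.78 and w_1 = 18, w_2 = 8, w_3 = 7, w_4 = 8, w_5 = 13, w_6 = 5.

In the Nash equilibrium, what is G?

39

∂u_i/∂g_i = α_i − 1, so lab i contributes w_i if α_i > 1, else 0.
α_i > 1 for i ∈ {1, 2, 4, 6}; NE contributions (18, 8, 0, 8, 0, 5), G = 39.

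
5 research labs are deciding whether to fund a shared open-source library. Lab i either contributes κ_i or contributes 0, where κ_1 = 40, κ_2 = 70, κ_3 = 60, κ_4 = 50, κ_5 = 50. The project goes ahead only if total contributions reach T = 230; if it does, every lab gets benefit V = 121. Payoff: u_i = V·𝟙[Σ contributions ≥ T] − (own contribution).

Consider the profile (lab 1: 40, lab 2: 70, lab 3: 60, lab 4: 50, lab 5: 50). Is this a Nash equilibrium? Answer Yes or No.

Total = 270 ≥ 230: provided.
Lab 1 (pledges 40, payoff 81): dropping to 0 → total 230, payoff 121. Profitable deviation.

No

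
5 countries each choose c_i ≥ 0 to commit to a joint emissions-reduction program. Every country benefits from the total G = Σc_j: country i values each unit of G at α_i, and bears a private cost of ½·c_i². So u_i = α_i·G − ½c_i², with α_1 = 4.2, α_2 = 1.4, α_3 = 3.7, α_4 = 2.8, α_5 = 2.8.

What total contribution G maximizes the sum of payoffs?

74.5

Planner FOC: ∂(Σu_j)/∂c_i = (Σα_j) − c_i = 0, so c_i^SO = Σα_j = 14.9 for every i; G^SO = 74.5.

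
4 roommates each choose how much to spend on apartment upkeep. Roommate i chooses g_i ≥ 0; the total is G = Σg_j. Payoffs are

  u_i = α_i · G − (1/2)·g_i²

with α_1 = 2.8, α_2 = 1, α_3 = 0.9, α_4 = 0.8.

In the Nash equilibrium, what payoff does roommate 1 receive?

Roommate i's FOC: ∂u_i/∂g_i = α_i − g_i = 0, so g_i* = α_i.
NE contributions = (2.8, 1, 0.9, 0.8); G = 5.5.
u_1 = α_1·G − ½·(g_1)² = 2.8·5.5 − ½·2.8² = 11.48.

11.48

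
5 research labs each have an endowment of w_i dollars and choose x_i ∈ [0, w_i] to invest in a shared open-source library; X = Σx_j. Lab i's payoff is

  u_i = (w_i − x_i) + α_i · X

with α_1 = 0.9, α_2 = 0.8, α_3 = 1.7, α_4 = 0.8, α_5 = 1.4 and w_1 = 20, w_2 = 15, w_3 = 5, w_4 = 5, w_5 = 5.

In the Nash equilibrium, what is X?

10

∂u_i/∂x_i = α_i − 1, so lab i contributes w_i if α_i > 1, else 0.
α_i > 1 for i ∈ {3, 5}; NE contributions (0, 0, 5, 0, 5), X = 10.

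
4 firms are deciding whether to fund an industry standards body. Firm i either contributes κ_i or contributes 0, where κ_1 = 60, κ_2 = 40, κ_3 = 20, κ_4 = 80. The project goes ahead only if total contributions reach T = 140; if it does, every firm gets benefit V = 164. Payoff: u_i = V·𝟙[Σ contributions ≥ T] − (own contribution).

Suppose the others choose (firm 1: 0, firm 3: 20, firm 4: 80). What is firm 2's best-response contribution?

40

Others' total = 100. Contributing 40 brings total to 140 ≥ 140: gain V − κ_2 = 124.
Best response: 40.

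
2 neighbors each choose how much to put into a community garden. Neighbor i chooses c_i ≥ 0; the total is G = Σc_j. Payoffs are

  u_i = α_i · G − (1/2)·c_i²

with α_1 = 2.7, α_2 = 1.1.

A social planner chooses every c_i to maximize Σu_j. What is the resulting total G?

Planner FOC: ∂(Σu_j)/∂c_i = (Σα_j) − c_i = 0, so c_i^SO = Σα_j = 3.8 for every i; G^SO = 7.6.

7.6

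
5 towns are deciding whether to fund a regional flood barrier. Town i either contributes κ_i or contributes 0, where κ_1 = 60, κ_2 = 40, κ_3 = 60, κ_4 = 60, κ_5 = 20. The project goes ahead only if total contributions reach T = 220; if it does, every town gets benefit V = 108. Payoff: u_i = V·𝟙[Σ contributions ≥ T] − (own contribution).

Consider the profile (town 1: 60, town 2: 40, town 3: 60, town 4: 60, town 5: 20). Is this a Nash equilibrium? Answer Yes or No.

Total = 240 ≥ 220: provided.
Town 1 (pledges 60, payoff 48): dropping to 0 → total 180, payoff 0. No gain.
Town 2 (pledges 40, payoff 68): dropping to 0 → total 200, payoff 0. No gain.
Town 3 (pledges 60, payoff 48): dropping to 0 → total 180, payoff 0. No gain.
Town 4 (pledges 60, payoff 48): dropping to 0 → total 180, payoff 0. No gain.
Town 5 (pledges 20, payoff 88): dropping to 0 → total 220, payoff 108. Profitable deviation.

No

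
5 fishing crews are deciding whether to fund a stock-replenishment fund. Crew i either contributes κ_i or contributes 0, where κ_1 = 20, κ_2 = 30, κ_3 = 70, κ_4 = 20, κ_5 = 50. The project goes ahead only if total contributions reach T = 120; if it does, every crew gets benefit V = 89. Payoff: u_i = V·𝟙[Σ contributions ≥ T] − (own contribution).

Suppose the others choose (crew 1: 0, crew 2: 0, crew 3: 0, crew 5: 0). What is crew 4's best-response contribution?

0

Others' total = 0. Even contributing 20 gives 20 < 120: no benefit either way.
Best response: 0.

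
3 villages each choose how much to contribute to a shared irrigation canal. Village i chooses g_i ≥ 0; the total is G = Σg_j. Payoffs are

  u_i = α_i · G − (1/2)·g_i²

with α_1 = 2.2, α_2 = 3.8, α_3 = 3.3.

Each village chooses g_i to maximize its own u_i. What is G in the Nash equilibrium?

9.3

Village i's FOC: ∂u_i/∂g_i = α_i − g_i = 0, so g_i* = α_i.
NE contributions = (2.2, 3.8, 3.3); G = 9.3.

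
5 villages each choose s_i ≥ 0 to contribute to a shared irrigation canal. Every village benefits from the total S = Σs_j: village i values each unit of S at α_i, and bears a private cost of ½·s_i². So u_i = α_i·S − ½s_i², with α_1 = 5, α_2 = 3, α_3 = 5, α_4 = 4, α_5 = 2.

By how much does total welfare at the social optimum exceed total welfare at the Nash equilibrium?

581

Village i's FOC: ∂u_i/∂s_i = α_i − s_i = 0, so s_i* = α_i.
NE contributions = (5, 3, 5, 4, 2); S = 19.
W^NE = (Σα)·S − ½Σα_i² = 19² − ½·79 = 321.5.
Planner sets s_i = Σα_j = 19 for every i, so S^SO = 5·19 = 95.
W^SO = (Σα)·S^SO − ½·5·(Σα)² = (5/2)·19² = 902.5.
Deadweight loss = W^SO − W^NE = 581.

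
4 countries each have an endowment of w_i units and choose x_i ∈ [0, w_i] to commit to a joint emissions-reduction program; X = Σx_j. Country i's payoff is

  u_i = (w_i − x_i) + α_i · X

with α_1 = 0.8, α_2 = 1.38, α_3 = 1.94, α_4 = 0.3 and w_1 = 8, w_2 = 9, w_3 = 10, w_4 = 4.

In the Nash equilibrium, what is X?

19

∂u_i/∂x_i = α_i − 1, so country i contributes w_i if α_i > 1, else 0.
α_i > 1 for i ∈ {2, 3}; NE contributions (0, 9, 10, 0), X = 19.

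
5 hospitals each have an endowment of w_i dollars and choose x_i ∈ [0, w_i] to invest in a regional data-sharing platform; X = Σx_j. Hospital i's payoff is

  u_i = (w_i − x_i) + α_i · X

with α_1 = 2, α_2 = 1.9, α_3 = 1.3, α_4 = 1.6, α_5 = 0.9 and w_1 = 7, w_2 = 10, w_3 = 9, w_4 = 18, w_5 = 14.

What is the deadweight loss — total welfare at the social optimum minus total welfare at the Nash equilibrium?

∂u_i/∂x_i = α_i − 1, so hospital i contributes w_i if α_i > 1, else 0.
α_i > 1 for i ∈ {1, 2, 3, 4}; NE contributions (7, 10, 9, 18, 0), X = 44.
W^NE = Σw_i − X^NE + (Σα_i)·X^NE = 58 + 6.7·44 = 352.8.
Planner: ∂(Σu_j)/∂x_i = Σα_j − 1 = 6.7 > 0, so everyone contributes w_i; X^SO = 58, W^SO = 58 + 6.7·58 = 446.6.
Deadweight loss = 93.8.

93.8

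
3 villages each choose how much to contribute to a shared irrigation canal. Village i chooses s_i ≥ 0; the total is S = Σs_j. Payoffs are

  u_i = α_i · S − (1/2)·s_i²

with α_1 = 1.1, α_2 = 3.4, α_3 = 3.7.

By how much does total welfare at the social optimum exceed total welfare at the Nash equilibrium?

46.85

Village i's FOC: ∂u_i/∂s_i = α_i − s_i = 0, so s_i* = α_i.
NE contributions = (1.1, 3.4, 3.7); S = 8.2.
W^NE = (Σα)·S − ½Σα_i² = 8.2² − ½·26.46 = 54.01.
Planner sets s_i = Σα_j = 8.2 for every i, so S^SO = 3·8.2 = 24.6.
W^SO = (Σα)·S^SO − ½·3·(Σα)² = (3/2)·8.2² = 100.86.
Deadweight loss = W^SO − W^NE = 46.85.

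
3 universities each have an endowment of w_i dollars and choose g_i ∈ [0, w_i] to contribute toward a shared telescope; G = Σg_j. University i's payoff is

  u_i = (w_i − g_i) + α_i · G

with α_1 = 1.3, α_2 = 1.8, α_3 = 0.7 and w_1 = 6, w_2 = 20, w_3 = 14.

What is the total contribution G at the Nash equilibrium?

∂u_i/∂g_i = α_i − 1, so university i contributes w_i if α_i > 1, else 0.
α_i > 1 for i ∈ {1, 2}; NE contributions (6, 20, 0), G = 26.

26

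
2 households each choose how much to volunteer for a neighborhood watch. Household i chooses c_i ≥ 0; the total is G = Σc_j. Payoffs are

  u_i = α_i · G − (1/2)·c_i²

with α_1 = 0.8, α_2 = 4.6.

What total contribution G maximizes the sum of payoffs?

Planner FOC: ∂(Σu_j)/∂c_i = (Σα_j) − c_i = 0, so c_i^SO = Σα_j = 5.4 for every i; G^SO = 10.8.

10.8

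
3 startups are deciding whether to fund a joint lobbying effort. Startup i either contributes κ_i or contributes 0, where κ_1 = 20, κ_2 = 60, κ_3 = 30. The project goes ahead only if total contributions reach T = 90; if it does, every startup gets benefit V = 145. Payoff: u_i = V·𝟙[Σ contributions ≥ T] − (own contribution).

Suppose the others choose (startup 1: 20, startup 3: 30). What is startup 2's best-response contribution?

Others' total = 50. Contributing 60 brings total to 110 ≥ 90: gain V − κ_2 = 85.
Best response: 60.

60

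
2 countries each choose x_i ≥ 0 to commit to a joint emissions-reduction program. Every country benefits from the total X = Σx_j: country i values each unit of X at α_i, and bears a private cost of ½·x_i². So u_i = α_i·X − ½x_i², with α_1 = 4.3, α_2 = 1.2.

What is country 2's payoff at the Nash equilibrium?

Country i's FOC: ∂u_i/∂x_i = α_i − x_i = 0, so x_i* = α_i.
NE contributions = (4.3, 1.2); X = 5.5.
u_2 = α_2·X − ½·(x_2)² = 1.2·5.5 − ½·1.2² = 5.88.

5.88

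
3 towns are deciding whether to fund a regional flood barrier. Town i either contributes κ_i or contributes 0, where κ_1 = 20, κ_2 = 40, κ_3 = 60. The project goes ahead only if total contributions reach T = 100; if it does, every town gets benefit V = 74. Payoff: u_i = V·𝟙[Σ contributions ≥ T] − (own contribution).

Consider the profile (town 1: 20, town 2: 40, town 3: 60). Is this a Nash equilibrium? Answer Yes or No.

No

Total = 120 ≥ 100: provided.
Town 1 (pledges 20, payoff 54): dropping to 0 → total 100, payoff 74. Profitable deviation.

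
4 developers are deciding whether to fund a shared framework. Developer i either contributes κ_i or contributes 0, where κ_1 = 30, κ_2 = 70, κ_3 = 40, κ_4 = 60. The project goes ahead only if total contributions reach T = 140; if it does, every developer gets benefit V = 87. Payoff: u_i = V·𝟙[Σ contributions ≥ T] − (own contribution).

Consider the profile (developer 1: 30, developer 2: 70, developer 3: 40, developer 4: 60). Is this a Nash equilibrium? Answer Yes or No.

Total = 200 ≥ 140: provided.
Developer 1 (pledges 30, payoff 57): dropping to 0 → total 170, payoff 87. Profitable deviation.

No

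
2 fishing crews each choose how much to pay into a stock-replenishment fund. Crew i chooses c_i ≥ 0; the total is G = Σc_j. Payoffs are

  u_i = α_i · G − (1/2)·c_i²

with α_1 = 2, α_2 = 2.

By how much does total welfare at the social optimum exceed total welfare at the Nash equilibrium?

4

Crew i's FOC: ∂u_i/∂c_i = α_i − c_i = 0, so c_i* = α_i.
NE contributions = (2, 2); G = 4.
W^NE = (Σα)·G − ½Σα_i² = 4² − ½·8 = 12.
Planner sets c_i = Σα_j = 4 for every i, so G^SO = 2·4 = 8.
W^SO = (Σα)·G^SO − ½·2·(Σα)² = (2/2)·4² = 16.
Deadweight loss = W^SO − W^NE = 4.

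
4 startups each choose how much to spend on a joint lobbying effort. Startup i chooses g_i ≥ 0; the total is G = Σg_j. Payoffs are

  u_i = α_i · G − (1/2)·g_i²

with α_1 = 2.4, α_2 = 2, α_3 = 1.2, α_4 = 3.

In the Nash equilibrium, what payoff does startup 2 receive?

15.2

Startup i's FOC: ∂u_i/∂g_i = α_i − g_i = 0, so g_i* = α_i.
NE contributions = (2.4, 2, 1.2, 3); G = 8.6.
u_2 = α_2·G − ½·(g_2)² = 2·8.6 − ½·2² = 15.2.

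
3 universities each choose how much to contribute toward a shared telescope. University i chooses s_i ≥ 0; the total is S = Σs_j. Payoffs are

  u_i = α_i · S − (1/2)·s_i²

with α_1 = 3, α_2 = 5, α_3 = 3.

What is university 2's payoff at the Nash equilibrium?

University i's FOC: ∂u_i/∂s_i = α_i − s_i = 0, so s_i* = α_i.
NE contributions = (3, 5, 3); S = 11.
u_2 = α_2·S − ½·(s_2)² = 5·11 − ½·5² = 42.5.

42.5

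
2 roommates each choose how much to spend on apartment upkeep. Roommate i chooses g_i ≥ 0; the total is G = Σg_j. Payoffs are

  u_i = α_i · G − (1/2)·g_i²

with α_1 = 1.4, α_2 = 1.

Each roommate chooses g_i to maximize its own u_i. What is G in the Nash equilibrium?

Roommate i's FOC: ∂u_i/∂g_i = α_i − g_i = 0, so g_i* = α_i.
NE contributions = (1.4, 1); G = 2.4.

2.4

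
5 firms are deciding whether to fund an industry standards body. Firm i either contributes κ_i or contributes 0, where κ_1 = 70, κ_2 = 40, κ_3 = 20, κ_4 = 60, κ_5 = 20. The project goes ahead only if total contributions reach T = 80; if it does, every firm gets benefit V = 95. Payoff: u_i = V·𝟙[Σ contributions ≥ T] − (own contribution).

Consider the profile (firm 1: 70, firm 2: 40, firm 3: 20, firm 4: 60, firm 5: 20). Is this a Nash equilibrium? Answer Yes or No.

No

Total = 210 ≥ 80: provided.
Firm 1 (pledges 70, payoff 25): dropping to 0 → total 140, payoff 95. Profitable deviation.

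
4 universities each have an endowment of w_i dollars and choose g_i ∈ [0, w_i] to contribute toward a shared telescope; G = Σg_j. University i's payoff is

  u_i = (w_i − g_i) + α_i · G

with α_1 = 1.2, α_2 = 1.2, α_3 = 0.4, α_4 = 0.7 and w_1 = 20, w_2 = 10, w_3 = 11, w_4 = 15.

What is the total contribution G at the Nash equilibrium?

∂u_i/∂g_i = α_i − 1, so university i contributes w_i if α_i > 1, else 0.
α_i > 1 for i ∈ {1, 2}; NE contributions (20, 10, 0, 0), G = 30.

30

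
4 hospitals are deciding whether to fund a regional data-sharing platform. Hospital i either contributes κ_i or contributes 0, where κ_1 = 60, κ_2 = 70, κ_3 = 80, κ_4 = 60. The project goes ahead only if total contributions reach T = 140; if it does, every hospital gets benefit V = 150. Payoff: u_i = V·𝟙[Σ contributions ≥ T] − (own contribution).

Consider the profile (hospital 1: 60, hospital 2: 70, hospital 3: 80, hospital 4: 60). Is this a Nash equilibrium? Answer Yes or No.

Total = 270 ≥ 140: provided.
Hospital 1 (pledges 60, payoff 90): dropping to 0 → total 210, payoff 150. Profitable deviation.

No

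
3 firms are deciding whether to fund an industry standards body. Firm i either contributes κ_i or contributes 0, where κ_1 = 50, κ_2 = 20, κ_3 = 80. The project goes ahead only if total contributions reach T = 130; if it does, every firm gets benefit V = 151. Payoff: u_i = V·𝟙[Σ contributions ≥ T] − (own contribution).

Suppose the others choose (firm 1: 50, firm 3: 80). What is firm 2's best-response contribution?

0

Others' total = 130 ≥ 130; contributing adds cost 20 for no extra benefit.
Best response: 0.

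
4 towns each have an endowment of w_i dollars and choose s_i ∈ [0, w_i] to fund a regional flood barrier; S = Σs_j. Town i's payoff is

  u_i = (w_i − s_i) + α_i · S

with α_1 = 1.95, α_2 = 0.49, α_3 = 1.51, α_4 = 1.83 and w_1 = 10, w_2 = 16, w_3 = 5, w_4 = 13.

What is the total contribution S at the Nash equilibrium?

∂u_i/∂s_i = α_i − 1, so town i contributes w_i if α_i > 1, else 0.
α_i > 1 for i ∈ {1, 3, 4}; NE contributions (10, 0, 5, 13), S = 28.

28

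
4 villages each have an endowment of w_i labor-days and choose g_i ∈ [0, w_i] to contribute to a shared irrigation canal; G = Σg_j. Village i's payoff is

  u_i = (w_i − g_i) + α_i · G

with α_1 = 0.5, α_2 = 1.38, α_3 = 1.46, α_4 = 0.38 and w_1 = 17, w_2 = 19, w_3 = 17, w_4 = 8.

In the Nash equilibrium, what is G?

36

∂u_i/∂g_i = α_i − 1, so village i contributes w_i if α_i > 1, else 0.
α_i > 1 for i ∈ {2, 3}; NE contributions (0, 19, 17, 0), G = 36.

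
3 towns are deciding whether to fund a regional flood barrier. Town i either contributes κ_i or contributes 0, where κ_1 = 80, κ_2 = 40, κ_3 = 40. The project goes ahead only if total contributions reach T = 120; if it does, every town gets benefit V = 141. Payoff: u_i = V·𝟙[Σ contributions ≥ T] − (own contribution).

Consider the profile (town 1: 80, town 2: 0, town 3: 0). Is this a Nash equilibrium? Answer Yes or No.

No

Total = 80 < 120: not provided.
Town 1 (pledges 80, payoff -80): dropping to 0 → total 0, payoff 0. Profitable deviation.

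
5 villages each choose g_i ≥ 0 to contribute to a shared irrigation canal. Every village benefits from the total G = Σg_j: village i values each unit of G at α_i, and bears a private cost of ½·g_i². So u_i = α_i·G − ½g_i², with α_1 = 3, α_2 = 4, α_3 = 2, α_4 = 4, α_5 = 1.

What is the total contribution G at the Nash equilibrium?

Village i's FOC: ∂u_i/∂g_i = α_i − g_i = 0, so g_i* = α_i.
NE contributions = (3, 4, 2, 4, 1); G = 14.

14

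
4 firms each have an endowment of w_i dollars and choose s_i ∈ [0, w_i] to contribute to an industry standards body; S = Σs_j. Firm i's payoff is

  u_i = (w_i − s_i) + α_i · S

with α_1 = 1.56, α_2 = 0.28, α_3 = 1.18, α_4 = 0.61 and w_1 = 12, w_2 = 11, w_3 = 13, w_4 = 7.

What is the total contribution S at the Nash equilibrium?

∂u_i/∂s_i = α_i − 1, so firm i contributes w_i if α_i > 1, else 0.
α_i > 1 for i ∈ {1, 3}; NE contributions (12, 0, 13, 0), S = 25.

25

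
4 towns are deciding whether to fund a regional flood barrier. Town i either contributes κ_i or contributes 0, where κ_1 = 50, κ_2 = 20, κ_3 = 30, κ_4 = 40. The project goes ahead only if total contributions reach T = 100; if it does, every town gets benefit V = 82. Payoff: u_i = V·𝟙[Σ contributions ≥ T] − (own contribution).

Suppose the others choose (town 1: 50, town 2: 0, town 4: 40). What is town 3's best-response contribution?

Others' total = 90. Contributing 30 brings total to 120 ≥ 100: gain V − κ_3 = 52.
Best response: 30.

30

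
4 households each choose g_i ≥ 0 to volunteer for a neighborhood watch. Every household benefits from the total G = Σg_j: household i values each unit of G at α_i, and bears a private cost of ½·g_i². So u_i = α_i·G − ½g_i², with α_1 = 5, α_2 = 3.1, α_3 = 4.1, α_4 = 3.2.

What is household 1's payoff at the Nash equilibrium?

Household i's FOC: ∂u_i/∂g_i = α_i − g_i = 0, so g_i* = α_i.
NE contributions = (5, 3.1, 4.1, 3.2); G = 15.4.
u_1 = α_1·G − ½·(g_1)² = 5·15.4 − ½·5² = 64.5.

64.5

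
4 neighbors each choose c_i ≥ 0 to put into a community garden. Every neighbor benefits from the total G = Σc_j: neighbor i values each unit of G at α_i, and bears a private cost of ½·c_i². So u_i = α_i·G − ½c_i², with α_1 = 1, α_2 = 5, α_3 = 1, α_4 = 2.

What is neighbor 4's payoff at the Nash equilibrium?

Neighbor i's FOC: ∂u_i/∂c_i = α_i − c_i = 0, so c_i* = α_i.
NE contributions = (1, 5, 1, 2); G = 9.
u_4 = α_4·G − ½·(c_4)² = 2·9 − ½·2² = 16.

16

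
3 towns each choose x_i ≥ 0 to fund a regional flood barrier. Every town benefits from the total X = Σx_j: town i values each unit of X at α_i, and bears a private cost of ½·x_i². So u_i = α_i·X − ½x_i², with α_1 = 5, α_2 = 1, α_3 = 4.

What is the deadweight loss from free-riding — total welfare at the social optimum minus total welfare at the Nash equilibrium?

Town i's FOC: ∂u_i/∂x_i = α_i − x_i = 0, so x_i* = α_i.
NE contributions = (5, 1, 4); X = 10.
W^NE = (Σα)·X − ½Σα_i² = 10² − ½·42 = 79.
Planner sets x_i = Σα_j = 10 for every i, so X^SO = 3·10 = 30.
W^SO = (Σα)·X^SO − ½·3·(Σα)² = (3/2)·10² = 150.
Deadweight loss = W^SO − W^NE = 71.

71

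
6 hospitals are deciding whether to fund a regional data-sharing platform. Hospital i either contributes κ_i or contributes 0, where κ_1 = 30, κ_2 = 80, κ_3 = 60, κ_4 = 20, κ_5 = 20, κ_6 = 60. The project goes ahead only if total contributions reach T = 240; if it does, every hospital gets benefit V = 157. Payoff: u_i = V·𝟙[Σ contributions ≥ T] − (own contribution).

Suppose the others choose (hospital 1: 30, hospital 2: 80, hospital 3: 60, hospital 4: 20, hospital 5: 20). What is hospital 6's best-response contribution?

Others' total = 210. Contributing 60 brings total to 270 ≥ 240: gain V − κ_6 = 97.
Best response: 60.

60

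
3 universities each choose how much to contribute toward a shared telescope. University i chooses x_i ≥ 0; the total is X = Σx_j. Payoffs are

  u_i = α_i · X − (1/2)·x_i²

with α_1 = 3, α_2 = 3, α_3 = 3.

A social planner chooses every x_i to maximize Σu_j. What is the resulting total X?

Planner FOC: ∂(Σu_j)/∂x_i = (Σα_j) − x_i = 0, so x_i^SO = Σα_j = 9 for every i; X^SO = 27.

27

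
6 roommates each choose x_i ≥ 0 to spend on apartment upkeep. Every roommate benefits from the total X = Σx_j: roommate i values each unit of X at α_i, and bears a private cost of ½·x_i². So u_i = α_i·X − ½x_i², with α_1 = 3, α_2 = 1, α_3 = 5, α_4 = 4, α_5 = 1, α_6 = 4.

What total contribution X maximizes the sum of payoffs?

Planner FOC: ∂(Σu_j)/∂x_i = (Σα_j) − x_i = 0, so x_i^SO = Σα_j = 18 for every i; X^SO = 108.

108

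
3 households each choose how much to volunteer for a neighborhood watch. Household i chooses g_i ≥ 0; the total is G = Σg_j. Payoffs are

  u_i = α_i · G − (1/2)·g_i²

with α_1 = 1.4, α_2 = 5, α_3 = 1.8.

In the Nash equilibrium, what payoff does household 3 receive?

Household i's FOC: ∂u_i/∂g_i = α_i − g_i = 0, so g_i* = α_i.
NE contributions = (1.4, 5, 1.8); G = 8.2.
u_3 = α_3·G − ½·(g_3)² = 1.8·8.2 − ½·1.8² = 13.14.

13.14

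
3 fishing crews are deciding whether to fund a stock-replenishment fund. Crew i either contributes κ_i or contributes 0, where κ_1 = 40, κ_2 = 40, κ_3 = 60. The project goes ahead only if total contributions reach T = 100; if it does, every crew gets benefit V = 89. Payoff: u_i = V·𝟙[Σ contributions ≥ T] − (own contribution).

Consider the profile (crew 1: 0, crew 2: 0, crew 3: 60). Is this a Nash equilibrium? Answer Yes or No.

No

Total = 60 < 100: not provided.
Crew 1 (pledges 0, payoff 0): pledging 40 → total 100, payoff 49. Profitable deviation.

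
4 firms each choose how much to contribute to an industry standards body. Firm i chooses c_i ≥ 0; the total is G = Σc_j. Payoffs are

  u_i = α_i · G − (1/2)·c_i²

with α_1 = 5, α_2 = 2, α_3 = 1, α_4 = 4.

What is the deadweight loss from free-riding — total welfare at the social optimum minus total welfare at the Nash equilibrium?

167

Firm i's FOC: ∂u_i/∂c_i = α_i − c_i = 0, so c_i* = α_i.
NE contributions = (5, 2, 1, 4); G = 12.
W^NE = (Σα)·G − ½Σα_i² = 12² − ½·46 = 121.
Planner sets c_i = Σα_j = 12 for every i, so G^SO = 4·12 = 48.
W^SO = (Σα)·G^SO − ½·4·(Σα)² = (4/2)·12² = 288.
Deadweight loss = W^SO − W^NE = 167.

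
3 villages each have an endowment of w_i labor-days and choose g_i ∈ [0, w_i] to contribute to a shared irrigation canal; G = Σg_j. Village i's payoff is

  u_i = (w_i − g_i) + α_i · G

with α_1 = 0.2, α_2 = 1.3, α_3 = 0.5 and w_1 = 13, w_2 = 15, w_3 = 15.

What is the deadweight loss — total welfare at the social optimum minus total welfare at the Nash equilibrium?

∂u_i/∂g_i = α_i − 1, so village i contributes w_i if α_i > 1, else 0.
α_i > 1 for i ∈ {2}; NE contributions (0, 15, 0), G = 15.
W^NE = Σw_i − G^NE + (Σα_i)·G^NE = 43 + 1·15 = 58.
Planner: ∂(Σu_j)/∂g_i = Σα_j − 1 = 1 > 0, so everyone contributes w_i; G^SO = 43, W^SO = 43 + 1·43 = 86.
Deadweight loss = 28.

28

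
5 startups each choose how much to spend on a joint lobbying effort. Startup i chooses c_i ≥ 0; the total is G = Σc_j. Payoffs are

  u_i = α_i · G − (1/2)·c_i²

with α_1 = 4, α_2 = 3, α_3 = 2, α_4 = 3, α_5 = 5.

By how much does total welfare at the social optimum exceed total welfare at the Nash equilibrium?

465

Startup i's FOC: ∂u_i/∂c_i = α_i − c_i = 0, so c_i* = α_i.
NE contributions = (4, 3, 2, 3, 5); G = 17.
W^NE = (Σα)·G − ½Σα_i² = 17² − ½·63 = 257.5.
Planner sets c_i = Σα_j = 17 for every i, so G^SO = 5·17 = 85.
W^SO = (Σα)·G^SO − ½·5·(Σα)² = (5/2)·17² = 722.5.
Deadweight loss = W^SO − W^NE = 465.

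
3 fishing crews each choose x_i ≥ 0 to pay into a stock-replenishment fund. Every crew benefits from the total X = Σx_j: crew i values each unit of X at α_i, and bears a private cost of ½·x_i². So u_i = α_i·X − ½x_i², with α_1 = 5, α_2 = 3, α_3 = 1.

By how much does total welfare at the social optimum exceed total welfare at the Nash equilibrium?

58

Crew i's FOC: ∂u_i/∂x_i = α_i − x_i = 0, so x_i* = α_i.
NE contributions = (5, 3, 1); X = 9.
W^NE = (Σα)·X − ½Σα_i² = 9² − ½·35 = 63.5.
Planner sets x_i = Σα_j = 9 for every i, so X^SO = 3·9 = 27.
W^SO = (Σα)·X^SO − ½·3·(Σα)² = (3/2)·9² = 121.5.
Deadweight loss = W^SO − W^NE = 58.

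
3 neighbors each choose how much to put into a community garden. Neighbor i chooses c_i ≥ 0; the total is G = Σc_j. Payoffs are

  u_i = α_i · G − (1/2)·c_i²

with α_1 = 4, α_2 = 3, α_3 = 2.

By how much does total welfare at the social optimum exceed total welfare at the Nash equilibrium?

55

Neighbor i's FOC: ∂u_i/∂c_i = α_i − c_i = 0, so c_i* = α_i.
NE contributions = (4, 3, 2); G = 9.
W^NE = (Σα)·G − ½Σα_i² = 9² − ½·29 = 66.5.
Planner sets c_i = Σα_j = 9 for every i, so G^SO = 3·9 = 27.
W^SO = (Σα)·G^SO − ½·3·(Σα)² = (3/2)·9² = 121.5.
Deadweight loss = W^SO − W^NE = 55.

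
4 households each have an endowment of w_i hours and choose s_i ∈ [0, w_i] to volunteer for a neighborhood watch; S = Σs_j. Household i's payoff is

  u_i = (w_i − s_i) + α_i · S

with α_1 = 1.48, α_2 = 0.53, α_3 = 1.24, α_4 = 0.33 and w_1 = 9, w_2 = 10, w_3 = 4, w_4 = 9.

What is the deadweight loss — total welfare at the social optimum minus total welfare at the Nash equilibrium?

49.02

∂u_i/∂s_i = α_i − 1, so household i contributes w_i if α_i > 1, else 0.
α_i > 1 for i ∈ {1, 3}; NE contributions (9, 0, 4, 0), S = 13.
W^NE = Σw_i − S^NE + (Σα_i)·S^NE = 32 + 2.58·13 = 65.54.
Planner: ∂(Σu_j)/∂s_i = Σα_j − 1 = 2.58 > 0, so everyone contributes w_i; S^SO = 32, W^SO = 32 + 2.58·32 = 114.56.
Deadweight loss = 49.02.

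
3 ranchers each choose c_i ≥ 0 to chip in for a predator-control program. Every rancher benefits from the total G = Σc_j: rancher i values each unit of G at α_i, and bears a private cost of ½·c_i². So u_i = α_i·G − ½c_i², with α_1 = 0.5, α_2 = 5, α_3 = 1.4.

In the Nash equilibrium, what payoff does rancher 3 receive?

Rancher i's FOC: ∂u_i/∂c_i = α_i − c_i = 0, so c_i* = α_i.
NE contributions = (0.5, 5, 1.4); G = 6.9.
u_3 = α_3·G − ½·(c_3)² = 1.4·6.9 − ½·1.4² = 8.68.

8.68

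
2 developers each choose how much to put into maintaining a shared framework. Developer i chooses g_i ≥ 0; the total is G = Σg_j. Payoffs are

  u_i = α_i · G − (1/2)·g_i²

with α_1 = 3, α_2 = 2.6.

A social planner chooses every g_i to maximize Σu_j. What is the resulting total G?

11.2

Planner FOC: ∂(Σu_j)/∂g_i = (Σα_j) − g_i = 0, so g_i^SO = Σα_j = 5.6 for every i; G^SO = 11.2.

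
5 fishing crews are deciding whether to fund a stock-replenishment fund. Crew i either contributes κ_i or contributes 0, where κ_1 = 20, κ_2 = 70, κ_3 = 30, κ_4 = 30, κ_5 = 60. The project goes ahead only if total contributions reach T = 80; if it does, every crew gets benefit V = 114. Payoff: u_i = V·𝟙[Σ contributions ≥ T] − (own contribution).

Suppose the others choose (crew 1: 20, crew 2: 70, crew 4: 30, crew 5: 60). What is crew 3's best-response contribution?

Others' total = 180 ≥ 80; contributing adds cost 30 for no extra benefit.
Best response: 0.

0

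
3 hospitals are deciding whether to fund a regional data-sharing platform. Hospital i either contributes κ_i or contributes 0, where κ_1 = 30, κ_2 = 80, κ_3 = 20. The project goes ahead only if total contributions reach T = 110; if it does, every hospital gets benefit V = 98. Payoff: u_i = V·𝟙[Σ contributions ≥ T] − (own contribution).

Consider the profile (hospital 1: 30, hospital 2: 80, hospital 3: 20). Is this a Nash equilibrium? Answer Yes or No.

No

Total = 130 ≥ 110: provided.
Hospital 1 (pledges 30, payoff 68): dropping to 0 → total 100, payoff 0. No gain.
Hospital 2 (pledges 80, payoff 18): dropping to 0 → total 50, payoff 0. No gain.
Hospital 3 (pledges 20, payoff 78): dropping to 0 → total 110, payoff 98. Profitable deviation.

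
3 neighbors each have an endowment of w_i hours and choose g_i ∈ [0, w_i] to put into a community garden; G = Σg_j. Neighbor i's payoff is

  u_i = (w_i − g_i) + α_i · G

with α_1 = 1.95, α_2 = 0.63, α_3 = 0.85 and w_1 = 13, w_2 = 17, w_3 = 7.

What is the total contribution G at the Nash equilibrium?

13

∂u_i/∂g_i = α_i − 1, so neighbor i contributes w_i if α_i > 1, else 0.
α_i > 1 for i ∈ {1}; NE contributions (13, 0, 0), G = 13.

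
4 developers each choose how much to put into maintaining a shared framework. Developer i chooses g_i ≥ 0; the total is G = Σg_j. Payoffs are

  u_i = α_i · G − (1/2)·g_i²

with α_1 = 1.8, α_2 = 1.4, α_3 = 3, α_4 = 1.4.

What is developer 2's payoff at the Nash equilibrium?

Developer i's FOC: ∂u_i/∂g_i = α_i − g_i = 0, so g_i* = α_i.
NE contributions = (1.8, 1.4, 3, 1.4); G = 7.6.
u_2 = α_2·G − ½·(g_2)² = 1.4·7.6 − ½·1.4² = 9.66.

9.66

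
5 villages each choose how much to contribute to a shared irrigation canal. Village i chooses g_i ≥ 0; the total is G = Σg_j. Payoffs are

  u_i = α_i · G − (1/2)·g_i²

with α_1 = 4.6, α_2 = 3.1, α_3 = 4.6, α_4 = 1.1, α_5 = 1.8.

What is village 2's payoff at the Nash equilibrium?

Village i's FOC: ∂u_i/∂g_i = α_i − g_i = 0, so g_i* = α_i.
NE contributions = (4.6, 3.1, 4.6, 1.1, 1.8); G = 15.2.
u_2 = α_2·G − ½·(g_2)² = 3.1·15.2 − ½·3.1² = 42.315.

42.315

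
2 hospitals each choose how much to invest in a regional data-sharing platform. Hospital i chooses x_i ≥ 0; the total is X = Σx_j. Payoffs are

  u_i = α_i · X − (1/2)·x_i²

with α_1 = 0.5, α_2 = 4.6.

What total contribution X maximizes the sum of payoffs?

Planner FOC: ∂(Σu_j)/∂x_i = (Σα_j) − x_i = 0, so x_i^SO = Σα_j = 5.1 for every i; X^SO = 10.2.

10.2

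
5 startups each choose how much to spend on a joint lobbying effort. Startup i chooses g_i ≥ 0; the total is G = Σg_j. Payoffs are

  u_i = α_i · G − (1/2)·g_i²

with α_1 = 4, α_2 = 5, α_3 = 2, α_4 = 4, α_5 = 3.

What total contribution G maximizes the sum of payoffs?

Planner FOC: ∂(Σu_j)/∂g_i = (Σα_j) − g_i = 0, so g_i^SO = Σα_j = 18 for every i; G^SO = 90.

90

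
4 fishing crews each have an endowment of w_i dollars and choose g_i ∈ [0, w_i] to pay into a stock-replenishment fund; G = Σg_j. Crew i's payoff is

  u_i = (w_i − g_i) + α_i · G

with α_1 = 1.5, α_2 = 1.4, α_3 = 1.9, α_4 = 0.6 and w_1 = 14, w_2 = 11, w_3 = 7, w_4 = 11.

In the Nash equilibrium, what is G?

32

∂u_i/∂g_i = α_i − 1, so crew i contributes w_i if α_i > 1, else 0.
α_i > 1 for i ∈ {1, 2, 3}; NE contributions (14, 11, 7, 0), G = 32.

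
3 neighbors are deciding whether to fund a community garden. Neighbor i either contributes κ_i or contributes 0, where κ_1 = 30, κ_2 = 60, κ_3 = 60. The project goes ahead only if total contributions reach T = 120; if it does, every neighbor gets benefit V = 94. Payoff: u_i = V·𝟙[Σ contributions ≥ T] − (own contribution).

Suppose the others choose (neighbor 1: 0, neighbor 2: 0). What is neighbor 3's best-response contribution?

0

Others' total = 0. Even contributing 60 gives 60 < 120: no benefit either way.
Best response: 0.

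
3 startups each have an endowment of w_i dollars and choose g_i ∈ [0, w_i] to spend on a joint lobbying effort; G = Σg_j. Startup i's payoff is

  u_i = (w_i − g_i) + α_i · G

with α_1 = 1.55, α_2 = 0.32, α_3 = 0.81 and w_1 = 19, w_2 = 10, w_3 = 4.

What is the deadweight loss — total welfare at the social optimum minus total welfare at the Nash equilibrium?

23.52

∂u_i/∂g_i = α_i − 1, so startup i contributes w_i if α_i > 1, else 0.
α_i > 1 for i ∈ {1}; NE contributions (19, 0, 0), G = 19.
W^NE = Σw_i − G^NE + (Σα_i)·G^NE = 33 + 1.68·19 = 64.92.
Planner: ∂(Σu_j)/∂g_i = Σα_j − 1 = 1.68 > 0, so everyone contributes w_i; G^SO = 33, W^SO = 33 + 1.68·33 = 88.44.
Deadweight loss = 23.52.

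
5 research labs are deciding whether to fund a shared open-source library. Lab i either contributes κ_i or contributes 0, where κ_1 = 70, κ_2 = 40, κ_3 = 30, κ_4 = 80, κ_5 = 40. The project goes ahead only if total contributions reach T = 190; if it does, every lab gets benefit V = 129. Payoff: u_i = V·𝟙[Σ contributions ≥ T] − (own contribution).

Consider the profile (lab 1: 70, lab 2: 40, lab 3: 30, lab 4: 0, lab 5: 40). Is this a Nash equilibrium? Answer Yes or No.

Total = 180 < 190: not provided.
Lab 1 (pledges 70, payoff -70): dropping to 0 → total 110, payoff 0. Profitable deviation.

No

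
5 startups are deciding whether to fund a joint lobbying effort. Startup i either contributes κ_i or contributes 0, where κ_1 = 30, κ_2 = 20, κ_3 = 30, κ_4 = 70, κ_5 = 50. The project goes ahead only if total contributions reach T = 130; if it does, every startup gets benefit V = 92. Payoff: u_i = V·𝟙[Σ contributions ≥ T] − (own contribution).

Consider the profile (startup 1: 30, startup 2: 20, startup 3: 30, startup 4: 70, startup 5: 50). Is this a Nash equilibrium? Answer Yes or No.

Total = 200 ≥ 130: provided.
Startup 1 (pledges 30, payoff 62): dropping to 0 → total 170, payoff 92. Profitable deviation.

No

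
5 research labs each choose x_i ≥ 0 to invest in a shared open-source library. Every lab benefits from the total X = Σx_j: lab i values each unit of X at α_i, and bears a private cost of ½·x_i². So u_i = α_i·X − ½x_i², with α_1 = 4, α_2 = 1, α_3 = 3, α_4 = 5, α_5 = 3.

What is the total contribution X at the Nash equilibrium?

16

Lab i's FOC: ∂u_i/∂x_i = α_i − x_i = 0, so x_i* = α_i.
NE contributions = (4, 1, 3, 5, 3); X = 16.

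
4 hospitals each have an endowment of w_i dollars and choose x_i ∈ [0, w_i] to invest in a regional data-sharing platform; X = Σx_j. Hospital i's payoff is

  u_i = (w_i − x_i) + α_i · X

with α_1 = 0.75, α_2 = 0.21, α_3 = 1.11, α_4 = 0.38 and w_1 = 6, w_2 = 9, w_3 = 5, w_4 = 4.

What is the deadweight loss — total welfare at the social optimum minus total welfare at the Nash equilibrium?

∂u_i/∂x_i = α_i − 1, so hospital i contributes w_i if α_i > 1, else 0.
α_i > 1 for i ∈ {3}; NE contributions (0, 0, 5, 0), X = 5.
W^NE = Σw_i − X^NE + (Σα_i)·X^NE = 24 + 1.45·5 = 31.25.
Planner: ∂(Σu_j)/∂x_i = Σα_j − 1 = 1.45 > 0, so everyone contributes w_i; X^SO = 24, W^SO = 24 + 1.45·24 = 58.8.
Deadweight loss = 27.55.

27.55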